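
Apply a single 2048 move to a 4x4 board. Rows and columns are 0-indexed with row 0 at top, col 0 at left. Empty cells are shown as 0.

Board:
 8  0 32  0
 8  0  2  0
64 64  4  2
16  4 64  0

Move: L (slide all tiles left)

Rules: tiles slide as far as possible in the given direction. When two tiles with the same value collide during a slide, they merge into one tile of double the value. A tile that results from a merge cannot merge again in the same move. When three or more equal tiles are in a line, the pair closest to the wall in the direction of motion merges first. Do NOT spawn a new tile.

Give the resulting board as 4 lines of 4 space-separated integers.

Answer:   8  32   0   0
  8   2   0   0
128   4   2   0
 16   4  64   0

Derivation:
Slide left:
row 0: [8, 0, 32, 0] -> [8, 32, 0, 0]
row 1: [8, 0, 2, 0] -> [8, 2, 0, 0]
row 2: [64, 64, 4, 2] -> [128, 4, 2, 0]
row 3: [16, 4, 64, 0] -> [16, 4, 64, 0]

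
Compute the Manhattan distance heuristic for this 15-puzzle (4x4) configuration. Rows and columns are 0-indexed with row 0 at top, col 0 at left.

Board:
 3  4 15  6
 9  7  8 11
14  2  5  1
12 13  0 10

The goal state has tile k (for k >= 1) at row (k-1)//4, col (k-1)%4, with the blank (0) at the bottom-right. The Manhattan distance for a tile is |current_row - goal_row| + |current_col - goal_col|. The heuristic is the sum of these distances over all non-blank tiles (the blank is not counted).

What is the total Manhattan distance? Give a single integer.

Tile 3: at (0,0), goal (0,2), distance |0-0|+|0-2| = 2
Tile 4: at (0,1), goal (0,3), distance |0-0|+|1-3| = 2
Tile 15: at (0,2), goal (3,2), distance |0-3|+|2-2| = 3
Tile 6: at (0,3), goal (1,1), distance |0-1|+|3-1| = 3
Tile 9: at (1,0), goal (2,0), distance |1-2|+|0-0| = 1
Tile 7: at (1,1), goal (1,2), distance |1-1|+|1-2| = 1
Tile 8: at (1,2), goal (1,3), distance |1-1|+|2-3| = 1
Tile 11: at (1,3), goal (2,2), distance |1-2|+|3-2| = 2
Tile 14: at (2,0), goal (3,1), distance |2-3|+|0-1| = 2
Tile 2: at (2,1), goal (0,1), distance |2-0|+|1-1| = 2
Tile 5: at (2,2), goal (1,0), distance |2-1|+|2-0| = 3
Tile 1: at (2,3), goal (0,0), distance |2-0|+|3-0| = 5
Tile 12: at (3,0), goal (2,3), distance |3-2|+|0-3| = 4
Tile 13: at (3,1), goal (3,0), distance |3-3|+|1-0| = 1
Tile 10: at (3,3), goal (2,1), distance |3-2|+|3-1| = 3
Sum: 2 + 2 + 3 + 3 + 1 + 1 + 1 + 2 + 2 + 2 + 3 + 5 + 4 + 1 + 3 = 35

Answer: 35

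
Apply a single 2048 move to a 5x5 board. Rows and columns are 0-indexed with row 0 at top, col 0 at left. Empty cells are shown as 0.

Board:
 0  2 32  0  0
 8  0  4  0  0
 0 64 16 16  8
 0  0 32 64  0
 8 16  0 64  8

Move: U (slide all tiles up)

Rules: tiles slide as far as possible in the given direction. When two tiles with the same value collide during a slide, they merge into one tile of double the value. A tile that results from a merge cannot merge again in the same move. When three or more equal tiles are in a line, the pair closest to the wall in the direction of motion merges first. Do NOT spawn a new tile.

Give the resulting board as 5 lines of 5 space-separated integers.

Answer:  16   2  32  16  16
  0  64   4 128   0
  0  16  16   0   0
  0   0  32   0   0
  0   0   0   0   0

Derivation:
Slide up:
col 0: [0, 8, 0, 0, 8] -> [16, 0, 0, 0, 0]
col 1: [2, 0, 64, 0, 16] -> [2, 64, 16, 0, 0]
col 2: [32, 4, 16, 32, 0] -> [32, 4, 16, 32, 0]
col 3: [0, 0, 16, 64, 64] -> [16, 128, 0, 0, 0]
col 4: [0, 0, 8, 0, 8] -> [16, 0, 0, 0, 0]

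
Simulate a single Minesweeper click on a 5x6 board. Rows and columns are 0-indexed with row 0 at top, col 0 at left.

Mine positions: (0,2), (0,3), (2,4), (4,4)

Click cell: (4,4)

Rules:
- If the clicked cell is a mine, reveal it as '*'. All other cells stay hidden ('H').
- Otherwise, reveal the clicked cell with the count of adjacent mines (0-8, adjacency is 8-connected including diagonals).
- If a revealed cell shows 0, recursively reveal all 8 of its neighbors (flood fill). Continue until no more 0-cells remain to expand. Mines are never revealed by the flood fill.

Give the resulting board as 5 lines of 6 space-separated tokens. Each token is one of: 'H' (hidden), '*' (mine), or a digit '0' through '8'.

H H H H H H
H H H H H H
H H H H H H
H H H H H H
H H H H * H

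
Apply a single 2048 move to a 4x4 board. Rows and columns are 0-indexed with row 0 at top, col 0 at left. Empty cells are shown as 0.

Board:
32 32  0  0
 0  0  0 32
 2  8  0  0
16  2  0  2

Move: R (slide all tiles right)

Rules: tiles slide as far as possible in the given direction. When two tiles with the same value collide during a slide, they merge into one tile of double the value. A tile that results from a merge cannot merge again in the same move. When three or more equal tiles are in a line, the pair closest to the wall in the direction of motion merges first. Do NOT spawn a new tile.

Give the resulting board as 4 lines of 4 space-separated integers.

Slide right:
row 0: [32, 32, 0, 0] -> [0, 0, 0, 64]
row 1: [0, 0, 0, 32] -> [0, 0, 0, 32]
row 2: [2, 8, 0, 0] -> [0, 0, 2, 8]
row 3: [16, 2, 0, 2] -> [0, 0, 16, 4]

Answer:  0  0  0 64
 0  0  0 32
 0  0  2  8
 0  0 16  4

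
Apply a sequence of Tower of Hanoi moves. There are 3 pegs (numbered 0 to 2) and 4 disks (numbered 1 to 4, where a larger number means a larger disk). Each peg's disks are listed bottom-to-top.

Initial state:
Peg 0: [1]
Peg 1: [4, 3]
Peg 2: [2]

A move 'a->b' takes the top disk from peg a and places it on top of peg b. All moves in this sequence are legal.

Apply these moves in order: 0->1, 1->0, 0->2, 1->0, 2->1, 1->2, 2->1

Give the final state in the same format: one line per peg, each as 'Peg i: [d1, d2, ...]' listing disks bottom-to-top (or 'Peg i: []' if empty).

Answer: Peg 0: [3]
Peg 1: [4, 1]
Peg 2: [2]

Derivation:
After move 1 (0->1):
Peg 0: []
Peg 1: [4, 3, 1]
Peg 2: [2]

After move 2 (1->0):
Peg 0: [1]
Peg 1: [4, 3]
Peg 2: [2]

After move 3 (0->2):
Peg 0: []
Peg 1: [4, 3]
Peg 2: [2, 1]

After move 4 (1->0):
Peg 0: [3]
Peg 1: [4]
Peg 2: [2, 1]

After move 5 (2->1):
Peg 0: [3]
Peg 1: [4, 1]
Peg 2: [2]

After move 6 (1->2):
Peg 0: [3]
Peg 1: [4]
Peg 2: [2, 1]

After move 7 (2->1):
Peg 0: [3]
Peg 1: [4, 1]
Peg 2: [2]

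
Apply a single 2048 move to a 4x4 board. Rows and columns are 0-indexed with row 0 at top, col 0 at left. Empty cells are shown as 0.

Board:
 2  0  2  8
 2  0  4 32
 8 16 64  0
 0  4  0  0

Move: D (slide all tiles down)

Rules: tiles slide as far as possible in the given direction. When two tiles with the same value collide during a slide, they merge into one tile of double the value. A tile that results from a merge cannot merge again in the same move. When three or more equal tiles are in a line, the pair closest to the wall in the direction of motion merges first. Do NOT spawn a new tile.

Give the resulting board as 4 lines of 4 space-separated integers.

Answer:  0  0  0  0
 0  0  2  0
 4 16  4  8
 8  4 64 32

Derivation:
Slide down:
col 0: [2, 2, 8, 0] -> [0, 0, 4, 8]
col 1: [0, 0, 16, 4] -> [0, 0, 16, 4]
col 2: [2, 4, 64, 0] -> [0, 2, 4, 64]
col 3: [8, 32, 0, 0] -> [0, 0, 8, 32]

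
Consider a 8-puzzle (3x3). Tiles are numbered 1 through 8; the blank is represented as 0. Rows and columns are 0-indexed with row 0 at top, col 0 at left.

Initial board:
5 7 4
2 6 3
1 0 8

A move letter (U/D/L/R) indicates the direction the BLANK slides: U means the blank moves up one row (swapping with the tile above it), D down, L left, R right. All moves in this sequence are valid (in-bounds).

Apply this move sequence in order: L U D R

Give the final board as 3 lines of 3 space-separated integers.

Answer: 5 7 4
2 6 3
1 0 8

Derivation:
After move 1 (L):
5 7 4
2 6 3
0 1 8

After move 2 (U):
5 7 4
0 6 3
2 1 8

After move 3 (D):
5 7 4
2 6 3
0 1 8

After move 4 (R):
5 7 4
2 6 3
1 0 8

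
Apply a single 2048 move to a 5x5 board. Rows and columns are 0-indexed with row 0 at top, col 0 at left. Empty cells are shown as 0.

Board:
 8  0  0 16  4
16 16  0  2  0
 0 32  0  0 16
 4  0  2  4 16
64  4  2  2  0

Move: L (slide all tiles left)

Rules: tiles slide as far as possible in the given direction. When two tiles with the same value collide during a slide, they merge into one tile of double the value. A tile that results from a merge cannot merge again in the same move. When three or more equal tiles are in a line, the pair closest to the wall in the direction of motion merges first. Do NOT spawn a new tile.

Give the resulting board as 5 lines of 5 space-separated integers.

Slide left:
row 0: [8, 0, 0, 16, 4] -> [8, 16, 4, 0, 0]
row 1: [16, 16, 0, 2, 0] -> [32, 2, 0, 0, 0]
row 2: [0, 32, 0, 0, 16] -> [32, 16, 0, 0, 0]
row 3: [4, 0, 2, 4, 16] -> [4, 2, 4, 16, 0]
row 4: [64, 4, 2, 2, 0] -> [64, 4, 4, 0, 0]

Answer:  8 16  4  0  0
32  2  0  0  0
32 16  0  0  0
 4  2  4 16  0
64  4  4  0  0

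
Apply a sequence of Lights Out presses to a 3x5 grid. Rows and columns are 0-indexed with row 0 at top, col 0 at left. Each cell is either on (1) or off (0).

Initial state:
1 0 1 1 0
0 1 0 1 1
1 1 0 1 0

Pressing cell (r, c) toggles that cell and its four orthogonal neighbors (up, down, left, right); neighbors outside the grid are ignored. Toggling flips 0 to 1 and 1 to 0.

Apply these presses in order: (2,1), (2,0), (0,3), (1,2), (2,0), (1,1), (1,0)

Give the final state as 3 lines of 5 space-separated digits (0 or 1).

Answer: 0 1 1 0 1
0 1 0 1 1
1 1 0 1 0

Derivation:
After press 1 at (2,1):
1 0 1 1 0
0 0 0 1 1
0 0 1 1 0

After press 2 at (2,0):
1 0 1 1 0
1 0 0 1 1
1 1 1 1 0

After press 3 at (0,3):
1 0 0 0 1
1 0 0 0 1
1 1 1 1 0

After press 4 at (1,2):
1 0 1 0 1
1 1 1 1 1
1 1 0 1 0

After press 5 at (2,0):
1 0 1 0 1
0 1 1 1 1
0 0 0 1 0

After press 6 at (1,1):
1 1 1 0 1
1 0 0 1 1
0 1 0 1 0

After press 7 at (1,0):
0 1 1 0 1
0 1 0 1 1
1 1 0 1 0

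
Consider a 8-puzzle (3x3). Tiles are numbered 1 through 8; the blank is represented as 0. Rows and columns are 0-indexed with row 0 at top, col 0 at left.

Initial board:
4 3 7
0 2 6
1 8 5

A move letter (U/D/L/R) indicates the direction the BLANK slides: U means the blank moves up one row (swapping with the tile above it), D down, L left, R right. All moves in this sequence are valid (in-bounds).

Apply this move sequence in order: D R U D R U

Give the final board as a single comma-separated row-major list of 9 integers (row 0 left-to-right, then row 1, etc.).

Answer: 4, 3, 7, 1, 2, 0, 8, 5, 6

Derivation:
After move 1 (D):
4 3 7
1 2 6
0 8 5

After move 2 (R):
4 3 7
1 2 6
8 0 5

After move 3 (U):
4 3 7
1 0 6
8 2 5

After move 4 (D):
4 3 7
1 2 6
8 0 5

After move 5 (R):
4 3 7
1 2 6
8 5 0

After move 6 (U):
4 3 7
1 2 0
8 5 6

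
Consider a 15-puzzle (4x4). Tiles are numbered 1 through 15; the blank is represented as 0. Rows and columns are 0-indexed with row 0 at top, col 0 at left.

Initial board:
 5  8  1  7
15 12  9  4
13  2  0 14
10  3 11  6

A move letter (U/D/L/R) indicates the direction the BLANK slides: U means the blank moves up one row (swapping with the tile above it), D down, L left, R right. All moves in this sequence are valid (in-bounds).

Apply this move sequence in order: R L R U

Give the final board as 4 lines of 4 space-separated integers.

Answer:  5  8  1  7
15 12  9  0
13  2 14  4
10  3 11  6

Derivation:
After move 1 (R):
 5  8  1  7
15 12  9  4
13  2 14  0
10  3 11  6

After move 2 (L):
 5  8  1  7
15 12  9  4
13  2  0 14
10  3 11  6

After move 3 (R):
 5  8  1  7
15 12  9  4
13  2 14  0
10  3 11  6

After move 4 (U):
 5  8  1  7
15 12  9  0
13  2 14  4
10  3 11  6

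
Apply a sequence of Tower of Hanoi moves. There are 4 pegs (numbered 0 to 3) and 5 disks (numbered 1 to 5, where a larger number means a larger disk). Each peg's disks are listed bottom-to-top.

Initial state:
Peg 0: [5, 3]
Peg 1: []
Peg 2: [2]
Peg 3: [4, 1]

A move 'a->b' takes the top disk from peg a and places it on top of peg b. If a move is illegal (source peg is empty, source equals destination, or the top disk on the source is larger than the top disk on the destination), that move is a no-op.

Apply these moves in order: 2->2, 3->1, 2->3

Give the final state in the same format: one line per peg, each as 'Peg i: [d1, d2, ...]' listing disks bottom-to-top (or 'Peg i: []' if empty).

Answer: Peg 0: [5, 3]
Peg 1: [1]
Peg 2: []
Peg 3: [4, 2]

Derivation:
After move 1 (2->2):
Peg 0: [5, 3]
Peg 1: []
Peg 2: [2]
Peg 3: [4, 1]

After move 2 (3->1):
Peg 0: [5, 3]
Peg 1: [1]
Peg 2: [2]
Peg 3: [4]

After move 3 (2->3):
Peg 0: [5, 3]
Peg 1: [1]
Peg 2: []
Peg 3: [4, 2]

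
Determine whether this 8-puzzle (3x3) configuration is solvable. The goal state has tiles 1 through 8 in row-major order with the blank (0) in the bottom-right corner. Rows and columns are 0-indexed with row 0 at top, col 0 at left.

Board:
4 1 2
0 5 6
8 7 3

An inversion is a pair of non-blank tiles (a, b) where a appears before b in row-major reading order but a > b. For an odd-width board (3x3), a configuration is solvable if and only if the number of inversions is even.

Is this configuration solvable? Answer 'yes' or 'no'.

Inversions (pairs i<j in row-major order where tile[i] > tile[j] > 0): 8
8 is even, so the puzzle is solvable.

Answer: yes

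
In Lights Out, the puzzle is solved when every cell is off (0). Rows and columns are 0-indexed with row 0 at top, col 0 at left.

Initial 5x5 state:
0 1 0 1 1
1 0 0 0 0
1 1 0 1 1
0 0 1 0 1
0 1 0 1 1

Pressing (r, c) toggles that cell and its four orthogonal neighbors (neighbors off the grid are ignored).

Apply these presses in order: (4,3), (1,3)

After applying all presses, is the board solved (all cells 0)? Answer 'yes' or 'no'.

Answer: no

Derivation:
After press 1 at (4,3):
0 1 0 1 1
1 0 0 0 0
1 1 0 1 1
0 0 1 1 1
0 1 1 0 0

After press 2 at (1,3):
0 1 0 0 1
1 0 1 1 1
1 1 0 0 1
0 0 1 1 1
0 1 1 0 0

Lights still on: 14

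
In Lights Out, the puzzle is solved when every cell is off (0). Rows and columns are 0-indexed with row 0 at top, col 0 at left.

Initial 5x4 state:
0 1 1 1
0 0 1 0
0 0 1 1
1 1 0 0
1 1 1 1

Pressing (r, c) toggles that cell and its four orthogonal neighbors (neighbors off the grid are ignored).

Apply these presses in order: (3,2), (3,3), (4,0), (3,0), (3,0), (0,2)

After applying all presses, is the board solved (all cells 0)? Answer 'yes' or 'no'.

After press 1 at (3,2):
0 1 1 1
0 0 1 0
0 0 0 1
1 0 1 1
1 1 0 1

After press 2 at (3,3):
0 1 1 1
0 0 1 0
0 0 0 0
1 0 0 0
1 1 0 0

After press 3 at (4,0):
0 1 1 1
0 0 1 0
0 0 0 0
0 0 0 0
0 0 0 0

After press 4 at (3,0):
0 1 1 1
0 0 1 0
1 0 0 0
1 1 0 0
1 0 0 0

After press 5 at (3,0):
0 1 1 1
0 0 1 0
0 0 0 0
0 0 0 0
0 0 0 0

After press 6 at (0,2):
0 0 0 0
0 0 0 0
0 0 0 0
0 0 0 0
0 0 0 0

Lights still on: 0

Answer: yes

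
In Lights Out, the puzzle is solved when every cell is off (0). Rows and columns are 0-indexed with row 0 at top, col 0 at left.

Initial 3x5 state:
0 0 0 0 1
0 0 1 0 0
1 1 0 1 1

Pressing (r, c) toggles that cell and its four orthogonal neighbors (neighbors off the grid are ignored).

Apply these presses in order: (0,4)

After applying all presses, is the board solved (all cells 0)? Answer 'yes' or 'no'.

Answer: no

Derivation:
After press 1 at (0,4):
0 0 0 1 0
0 0 1 0 1
1 1 0 1 1

Lights still on: 7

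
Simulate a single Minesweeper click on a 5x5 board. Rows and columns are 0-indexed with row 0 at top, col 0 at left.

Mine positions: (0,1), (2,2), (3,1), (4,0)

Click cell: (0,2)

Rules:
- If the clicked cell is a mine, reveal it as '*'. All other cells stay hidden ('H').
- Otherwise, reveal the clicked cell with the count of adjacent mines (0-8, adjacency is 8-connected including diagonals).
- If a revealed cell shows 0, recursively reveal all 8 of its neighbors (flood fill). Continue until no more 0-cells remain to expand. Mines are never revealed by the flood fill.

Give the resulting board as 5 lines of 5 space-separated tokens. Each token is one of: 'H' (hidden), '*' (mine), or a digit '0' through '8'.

H H 1 H H
H H H H H
H H H H H
H H H H H
H H H H H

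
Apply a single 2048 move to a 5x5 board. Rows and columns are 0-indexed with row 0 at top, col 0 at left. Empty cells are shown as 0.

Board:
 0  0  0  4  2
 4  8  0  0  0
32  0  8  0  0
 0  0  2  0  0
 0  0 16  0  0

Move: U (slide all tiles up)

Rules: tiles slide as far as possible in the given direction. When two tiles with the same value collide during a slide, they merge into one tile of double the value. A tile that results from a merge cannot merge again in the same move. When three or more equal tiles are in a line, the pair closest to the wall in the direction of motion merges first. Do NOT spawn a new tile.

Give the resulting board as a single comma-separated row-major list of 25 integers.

Slide up:
col 0: [0, 4, 32, 0, 0] -> [4, 32, 0, 0, 0]
col 1: [0, 8, 0, 0, 0] -> [8, 0, 0, 0, 0]
col 2: [0, 0, 8, 2, 16] -> [8, 2, 16, 0, 0]
col 3: [4, 0, 0, 0, 0] -> [4, 0, 0, 0, 0]
col 4: [2, 0, 0, 0, 0] -> [2, 0, 0, 0, 0]

Answer: 4, 8, 8, 4, 2, 32, 0, 2, 0, 0, 0, 0, 16, 0, 0, 0, 0, 0, 0, 0, 0, 0, 0, 0, 0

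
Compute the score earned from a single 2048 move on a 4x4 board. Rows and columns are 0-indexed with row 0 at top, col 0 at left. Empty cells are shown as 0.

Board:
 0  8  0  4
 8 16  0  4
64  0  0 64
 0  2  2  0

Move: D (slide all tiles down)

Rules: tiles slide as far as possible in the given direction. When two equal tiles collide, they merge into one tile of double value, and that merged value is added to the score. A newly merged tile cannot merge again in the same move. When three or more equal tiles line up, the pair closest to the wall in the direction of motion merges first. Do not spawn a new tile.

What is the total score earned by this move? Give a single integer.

Slide down:
col 0: [0, 8, 64, 0] -> [0, 0, 8, 64]  score +0 (running 0)
col 1: [8, 16, 0, 2] -> [0, 8, 16, 2]  score +0 (running 0)
col 2: [0, 0, 0, 2] -> [0, 0, 0, 2]  score +0 (running 0)
col 3: [4, 4, 64, 0] -> [0, 0, 8, 64]  score +8 (running 8)
Board after move:
 0  0  0  0
 0  8  0  0
 8 16  0  8
64  2  2 64

Answer: 8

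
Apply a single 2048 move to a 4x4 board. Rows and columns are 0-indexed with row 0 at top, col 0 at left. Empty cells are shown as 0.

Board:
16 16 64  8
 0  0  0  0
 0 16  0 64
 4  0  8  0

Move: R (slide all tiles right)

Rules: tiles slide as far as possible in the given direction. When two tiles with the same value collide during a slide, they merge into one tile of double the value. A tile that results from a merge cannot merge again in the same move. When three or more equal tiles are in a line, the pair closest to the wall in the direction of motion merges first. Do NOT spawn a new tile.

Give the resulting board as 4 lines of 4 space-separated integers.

Answer:  0 32 64  8
 0  0  0  0
 0  0 16 64
 0  0  4  8

Derivation:
Slide right:
row 0: [16, 16, 64, 8] -> [0, 32, 64, 8]
row 1: [0, 0, 0, 0] -> [0, 0, 0, 0]
row 2: [0, 16, 0, 64] -> [0, 0, 16, 64]
row 3: [4, 0, 8, 0] -> [0, 0, 4, 8]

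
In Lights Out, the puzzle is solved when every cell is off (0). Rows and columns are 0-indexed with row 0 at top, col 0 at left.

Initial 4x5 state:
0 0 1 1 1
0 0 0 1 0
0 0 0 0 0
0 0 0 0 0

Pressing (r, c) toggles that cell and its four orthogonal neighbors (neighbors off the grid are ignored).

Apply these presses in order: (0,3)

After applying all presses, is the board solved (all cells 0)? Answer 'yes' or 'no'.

Answer: yes

Derivation:
After press 1 at (0,3):
0 0 0 0 0
0 0 0 0 0
0 0 0 0 0
0 0 0 0 0

Lights still on: 0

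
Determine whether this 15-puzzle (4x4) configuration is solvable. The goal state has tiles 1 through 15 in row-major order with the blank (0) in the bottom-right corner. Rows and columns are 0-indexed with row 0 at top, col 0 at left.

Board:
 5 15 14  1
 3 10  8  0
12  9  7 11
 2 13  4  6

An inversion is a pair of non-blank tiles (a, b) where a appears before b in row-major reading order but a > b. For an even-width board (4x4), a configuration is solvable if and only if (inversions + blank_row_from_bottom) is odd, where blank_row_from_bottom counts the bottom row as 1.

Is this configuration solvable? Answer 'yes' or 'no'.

Answer: yes

Derivation:
Inversions: 58
Blank is in row 1 (0-indexed from top), which is row 3 counting from the bottom (bottom = 1).
58 + 3 = 61, which is odd, so the puzzle is solvable.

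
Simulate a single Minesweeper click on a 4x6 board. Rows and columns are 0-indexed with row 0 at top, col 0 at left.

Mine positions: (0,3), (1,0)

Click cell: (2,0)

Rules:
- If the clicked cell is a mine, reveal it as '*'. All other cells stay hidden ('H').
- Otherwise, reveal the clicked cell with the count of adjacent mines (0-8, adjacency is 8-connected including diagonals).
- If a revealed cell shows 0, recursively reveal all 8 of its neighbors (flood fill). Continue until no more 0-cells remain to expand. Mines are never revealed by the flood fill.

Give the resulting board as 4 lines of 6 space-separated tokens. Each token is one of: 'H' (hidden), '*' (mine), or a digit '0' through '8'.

H H H H H H
H H H H H H
1 H H H H H
H H H H H H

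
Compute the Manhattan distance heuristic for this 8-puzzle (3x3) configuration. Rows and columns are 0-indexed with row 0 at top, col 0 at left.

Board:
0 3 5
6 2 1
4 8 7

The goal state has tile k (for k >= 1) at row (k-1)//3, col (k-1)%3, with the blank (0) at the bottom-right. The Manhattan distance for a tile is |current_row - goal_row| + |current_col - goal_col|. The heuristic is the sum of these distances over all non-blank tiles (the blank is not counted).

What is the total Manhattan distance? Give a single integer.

Tile 3: at (0,1), goal (0,2), distance |0-0|+|1-2| = 1
Tile 5: at (0,2), goal (1,1), distance |0-1|+|2-1| = 2
Tile 6: at (1,0), goal (1,2), distance |1-1|+|0-2| = 2
Tile 2: at (1,1), goal (0,1), distance |1-0|+|1-1| = 1
Tile 1: at (1,2), goal (0,0), distance |1-0|+|2-0| = 3
Tile 4: at (2,0), goal (1,0), distance |2-1|+|0-0| = 1
Tile 8: at (2,1), goal (2,1), distance |2-2|+|1-1| = 0
Tile 7: at (2,2), goal (2,0), distance |2-2|+|2-0| = 2
Sum: 1 + 2 + 2 + 1 + 3 + 1 + 0 + 2 = 12

Answer: 12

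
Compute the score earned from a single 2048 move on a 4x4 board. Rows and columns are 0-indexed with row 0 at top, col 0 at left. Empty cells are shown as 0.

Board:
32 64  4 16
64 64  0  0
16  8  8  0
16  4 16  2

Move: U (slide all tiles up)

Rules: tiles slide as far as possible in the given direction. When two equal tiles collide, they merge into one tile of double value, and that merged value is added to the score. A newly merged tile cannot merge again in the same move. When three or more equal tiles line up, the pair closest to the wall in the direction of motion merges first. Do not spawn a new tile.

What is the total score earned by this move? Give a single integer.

Answer: 160

Derivation:
Slide up:
col 0: [32, 64, 16, 16] -> [32, 64, 32, 0]  score +32 (running 32)
col 1: [64, 64, 8, 4] -> [128, 8, 4, 0]  score +128 (running 160)
col 2: [4, 0, 8, 16] -> [4, 8, 16, 0]  score +0 (running 160)
col 3: [16, 0, 0, 2] -> [16, 2, 0, 0]  score +0 (running 160)
Board after move:
 32 128   4  16
 64   8   8   2
 32   4  16   0
  0   0   0   0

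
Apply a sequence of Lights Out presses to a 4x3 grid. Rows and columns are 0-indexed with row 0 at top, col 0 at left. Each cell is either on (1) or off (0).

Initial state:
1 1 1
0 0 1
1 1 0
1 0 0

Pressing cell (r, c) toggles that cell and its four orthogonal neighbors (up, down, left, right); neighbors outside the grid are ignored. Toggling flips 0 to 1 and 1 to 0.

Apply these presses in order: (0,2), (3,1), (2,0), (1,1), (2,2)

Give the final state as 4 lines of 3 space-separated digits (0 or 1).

After press 1 at (0,2):
1 0 0
0 0 0
1 1 0
1 0 0

After press 2 at (3,1):
1 0 0
0 0 0
1 0 0
0 1 1

After press 3 at (2,0):
1 0 0
1 0 0
0 1 0
1 1 1

After press 4 at (1,1):
1 1 0
0 1 1
0 0 0
1 1 1

After press 5 at (2,2):
1 1 0
0 1 0
0 1 1
1 1 0

Answer: 1 1 0
0 1 0
0 1 1
1 1 0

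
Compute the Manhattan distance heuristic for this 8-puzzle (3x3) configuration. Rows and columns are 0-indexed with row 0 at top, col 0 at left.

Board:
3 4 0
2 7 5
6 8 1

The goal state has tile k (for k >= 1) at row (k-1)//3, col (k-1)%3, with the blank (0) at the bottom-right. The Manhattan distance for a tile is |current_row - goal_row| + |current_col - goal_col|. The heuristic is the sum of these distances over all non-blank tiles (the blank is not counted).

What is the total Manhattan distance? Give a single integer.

Answer: 16

Derivation:
Tile 3: (0,0)->(0,2) = 2
Tile 4: (0,1)->(1,0) = 2
Tile 2: (1,0)->(0,1) = 2
Tile 7: (1,1)->(2,0) = 2
Tile 5: (1,2)->(1,1) = 1
Tile 6: (2,0)->(1,2) = 3
Tile 8: (2,1)->(2,1) = 0
Tile 1: (2,2)->(0,0) = 4
Sum: 2 + 2 + 2 + 2 + 1 + 3 + 0 + 4 = 16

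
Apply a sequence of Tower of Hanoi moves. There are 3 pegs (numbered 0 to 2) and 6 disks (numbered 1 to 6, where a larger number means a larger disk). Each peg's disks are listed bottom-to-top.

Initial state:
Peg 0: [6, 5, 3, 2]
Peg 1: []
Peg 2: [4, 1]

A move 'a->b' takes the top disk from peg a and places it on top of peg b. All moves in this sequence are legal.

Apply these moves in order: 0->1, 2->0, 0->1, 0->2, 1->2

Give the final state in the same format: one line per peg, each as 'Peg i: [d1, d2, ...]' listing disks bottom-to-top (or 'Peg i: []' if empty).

Answer: Peg 0: [6, 5]
Peg 1: [2]
Peg 2: [4, 3, 1]

Derivation:
After move 1 (0->1):
Peg 0: [6, 5, 3]
Peg 1: [2]
Peg 2: [4, 1]

After move 2 (2->0):
Peg 0: [6, 5, 3, 1]
Peg 1: [2]
Peg 2: [4]

After move 3 (0->1):
Peg 0: [6, 5, 3]
Peg 1: [2, 1]
Peg 2: [4]

After move 4 (0->2):
Peg 0: [6, 5]
Peg 1: [2, 1]
Peg 2: [4, 3]

After move 5 (1->2):
Peg 0: [6, 5]
Peg 1: [2]
Peg 2: [4, 3, 1]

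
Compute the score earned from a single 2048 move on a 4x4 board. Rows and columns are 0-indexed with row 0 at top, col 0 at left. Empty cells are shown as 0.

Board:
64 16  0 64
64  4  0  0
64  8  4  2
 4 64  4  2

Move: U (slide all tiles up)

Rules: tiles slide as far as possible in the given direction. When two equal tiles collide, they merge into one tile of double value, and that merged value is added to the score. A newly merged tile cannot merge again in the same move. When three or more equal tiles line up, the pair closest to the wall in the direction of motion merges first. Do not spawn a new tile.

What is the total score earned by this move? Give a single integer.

Answer: 140

Derivation:
Slide up:
col 0: [64, 64, 64, 4] -> [128, 64, 4, 0]  score +128 (running 128)
col 1: [16, 4, 8, 64] -> [16, 4, 8, 64]  score +0 (running 128)
col 2: [0, 0, 4, 4] -> [8, 0, 0, 0]  score +8 (running 136)
col 3: [64, 0, 2, 2] -> [64, 4, 0, 0]  score +4 (running 140)
Board after move:
128  16   8  64
 64   4   0   4
  4   8   0   0
  0  64   0   0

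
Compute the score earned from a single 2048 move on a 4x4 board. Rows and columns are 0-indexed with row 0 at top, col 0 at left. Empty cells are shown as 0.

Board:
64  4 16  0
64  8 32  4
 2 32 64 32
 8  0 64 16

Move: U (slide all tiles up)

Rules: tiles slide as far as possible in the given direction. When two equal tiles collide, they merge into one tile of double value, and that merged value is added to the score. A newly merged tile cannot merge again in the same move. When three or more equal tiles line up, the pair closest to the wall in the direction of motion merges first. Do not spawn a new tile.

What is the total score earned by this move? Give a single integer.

Slide up:
col 0: [64, 64, 2, 8] -> [128, 2, 8, 0]  score +128 (running 128)
col 1: [4, 8, 32, 0] -> [4, 8, 32, 0]  score +0 (running 128)
col 2: [16, 32, 64, 64] -> [16, 32, 128, 0]  score +128 (running 256)
col 3: [0, 4, 32, 16] -> [4, 32, 16, 0]  score +0 (running 256)
Board after move:
128   4  16   4
  2   8  32  32
  8  32 128  16
  0   0   0   0

Answer: 256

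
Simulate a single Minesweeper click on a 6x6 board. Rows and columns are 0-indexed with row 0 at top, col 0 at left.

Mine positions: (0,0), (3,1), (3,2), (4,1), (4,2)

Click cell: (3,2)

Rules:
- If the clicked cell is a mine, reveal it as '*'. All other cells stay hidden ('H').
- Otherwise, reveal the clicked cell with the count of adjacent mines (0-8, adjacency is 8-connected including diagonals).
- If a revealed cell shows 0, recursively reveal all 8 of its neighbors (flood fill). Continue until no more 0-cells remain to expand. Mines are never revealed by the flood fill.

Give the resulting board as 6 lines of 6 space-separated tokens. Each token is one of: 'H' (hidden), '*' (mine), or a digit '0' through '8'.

H H H H H H
H H H H H H
H H H H H H
H H * H H H
H H H H H H
H H H H H H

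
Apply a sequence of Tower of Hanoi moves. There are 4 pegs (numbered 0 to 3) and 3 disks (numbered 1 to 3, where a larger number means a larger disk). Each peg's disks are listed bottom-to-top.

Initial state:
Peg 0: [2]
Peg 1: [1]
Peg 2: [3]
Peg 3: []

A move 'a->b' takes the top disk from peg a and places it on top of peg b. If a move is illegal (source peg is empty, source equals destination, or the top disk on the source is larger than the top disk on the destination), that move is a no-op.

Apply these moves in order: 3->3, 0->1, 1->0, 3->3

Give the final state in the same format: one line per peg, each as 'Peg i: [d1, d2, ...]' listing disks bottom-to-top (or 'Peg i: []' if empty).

After move 1 (3->3):
Peg 0: [2]
Peg 1: [1]
Peg 2: [3]
Peg 3: []

After move 2 (0->1):
Peg 0: [2]
Peg 1: [1]
Peg 2: [3]
Peg 3: []

After move 3 (1->0):
Peg 0: [2, 1]
Peg 1: []
Peg 2: [3]
Peg 3: []

After move 4 (3->3):
Peg 0: [2, 1]
Peg 1: []
Peg 2: [3]
Peg 3: []

Answer: Peg 0: [2, 1]
Peg 1: []
Peg 2: [3]
Peg 3: []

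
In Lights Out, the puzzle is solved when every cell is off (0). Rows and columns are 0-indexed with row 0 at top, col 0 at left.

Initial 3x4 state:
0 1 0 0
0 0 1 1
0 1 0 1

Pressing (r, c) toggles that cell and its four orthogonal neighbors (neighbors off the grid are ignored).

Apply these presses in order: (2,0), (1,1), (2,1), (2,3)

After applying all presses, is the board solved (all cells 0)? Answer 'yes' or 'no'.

After press 1 at (2,0):
0 1 0 0
1 0 1 1
1 0 0 1

After press 2 at (1,1):
0 0 0 0
0 1 0 1
1 1 0 1

After press 3 at (2,1):
0 0 0 0
0 0 0 1
0 0 1 1

After press 4 at (2,3):
0 0 0 0
0 0 0 0
0 0 0 0

Lights still on: 0

Answer: yes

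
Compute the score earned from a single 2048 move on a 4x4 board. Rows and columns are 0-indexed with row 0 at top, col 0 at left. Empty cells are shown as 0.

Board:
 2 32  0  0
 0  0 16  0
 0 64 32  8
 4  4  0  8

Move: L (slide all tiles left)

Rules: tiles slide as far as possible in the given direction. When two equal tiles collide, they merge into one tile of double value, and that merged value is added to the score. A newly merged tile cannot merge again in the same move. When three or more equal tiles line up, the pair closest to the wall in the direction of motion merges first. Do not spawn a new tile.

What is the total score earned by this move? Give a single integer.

Answer: 8

Derivation:
Slide left:
row 0: [2, 32, 0, 0] -> [2, 32, 0, 0]  score +0 (running 0)
row 1: [0, 0, 16, 0] -> [16, 0, 0, 0]  score +0 (running 0)
row 2: [0, 64, 32, 8] -> [64, 32, 8, 0]  score +0 (running 0)
row 3: [4, 4, 0, 8] -> [8, 8, 0, 0]  score +8 (running 8)
Board after move:
 2 32  0  0
16  0  0  0
64 32  8  0
 8  8  0  0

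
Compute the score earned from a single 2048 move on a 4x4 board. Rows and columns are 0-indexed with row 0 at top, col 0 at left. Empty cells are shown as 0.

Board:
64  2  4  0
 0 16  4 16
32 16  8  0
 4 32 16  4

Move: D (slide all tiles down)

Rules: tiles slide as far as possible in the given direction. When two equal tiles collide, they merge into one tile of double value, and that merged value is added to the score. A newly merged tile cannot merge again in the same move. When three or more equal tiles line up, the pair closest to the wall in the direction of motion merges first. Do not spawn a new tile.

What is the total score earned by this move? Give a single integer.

Answer: 40

Derivation:
Slide down:
col 0: [64, 0, 32, 4] -> [0, 64, 32, 4]  score +0 (running 0)
col 1: [2, 16, 16, 32] -> [0, 2, 32, 32]  score +32 (running 32)
col 2: [4, 4, 8, 16] -> [0, 8, 8, 16]  score +8 (running 40)
col 3: [0, 16, 0, 4] -> [0, 0, 16, 4]  score +0 (running 40)
Board after move:
 0  0  0  0
64  2  8  0
32 32  8 16
 4 32 16  4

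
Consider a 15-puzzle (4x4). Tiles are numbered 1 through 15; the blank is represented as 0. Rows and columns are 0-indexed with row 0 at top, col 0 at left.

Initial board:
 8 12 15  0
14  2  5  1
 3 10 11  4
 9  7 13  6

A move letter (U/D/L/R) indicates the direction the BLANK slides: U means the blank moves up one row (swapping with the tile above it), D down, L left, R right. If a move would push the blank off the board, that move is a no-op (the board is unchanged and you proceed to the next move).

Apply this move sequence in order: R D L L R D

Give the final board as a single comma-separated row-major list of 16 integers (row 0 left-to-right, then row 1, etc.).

After move 1 (R):
 8 12 15  0
14  2  5  1
 3 10 11  4
 9  7 13  6

After move 2 (D):
 8 12 15  1
14  2  5  0
 3 10 11  4
 9  7 13  6

After move 3 (L):
 8 12 15  1
14  2  0  5
 3 10 11  4
 9  7 13  6

After move 4 (L):
 8 12 15  1
14  0  2  5
 3 10 11  4
 9  7 13  6

After move 5 (R):
 8 12 15  1
14  2  0  5
 3 10 11  4
 9  7 13  6

After move 6 (D):
 8 12 15  1
14  2 11  5
 3 10  0  4
 9  7 13  6

Answer: 8, 12, 15, 1, 14, 2, 11, 5, 3, 10, 0, 4, 9, 7, 13, 6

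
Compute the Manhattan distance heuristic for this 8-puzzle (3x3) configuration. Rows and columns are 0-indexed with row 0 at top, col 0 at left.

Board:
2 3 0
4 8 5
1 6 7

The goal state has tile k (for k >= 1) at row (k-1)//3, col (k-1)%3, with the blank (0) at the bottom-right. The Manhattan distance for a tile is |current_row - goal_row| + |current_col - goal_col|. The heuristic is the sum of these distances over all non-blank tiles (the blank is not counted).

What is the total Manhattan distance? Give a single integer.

Answer: 10

Derivation:
Tile 2: (0,0)->(0,1) = 1
Tile 3: (0,1)->(0,2) = 1
Tile 4: (1,0)->(1,0) = 0
Tile 8: (1,1)->(2,1) = 1
Tile 5: (1,2)->(1,1) = 1
Tile 1: (2,0)->(0,0) = 2
Tile 6: (2,1)->(1,2) = 2
Tile 7: (2,2)->(2,0) = 2
Sum: 1 + 1 + 0 + 1 + 1 + 2 + 2 + 2 = 10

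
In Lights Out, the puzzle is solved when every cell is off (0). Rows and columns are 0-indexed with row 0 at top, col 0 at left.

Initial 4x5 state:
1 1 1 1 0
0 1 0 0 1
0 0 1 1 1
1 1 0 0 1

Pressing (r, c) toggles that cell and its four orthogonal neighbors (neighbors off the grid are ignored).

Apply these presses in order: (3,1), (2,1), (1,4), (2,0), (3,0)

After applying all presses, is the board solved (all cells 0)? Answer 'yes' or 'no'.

Answer: no

Derivation:
After press 1 at (3,1):
1 1 1 1 0
0 1 0 0 1
0 1 1 1 1
0 0 1 0 1

After press 2 at (2,1):
1 1 1 1 0
0 0 0 0 1
1 0 0 1 1
0 1 1 0 1

After press 3 at (1,4):
1 1 1 1 1
0 0 0 1 0
1 0 0 1 0
0 1 1 0 1

After press 4 at (2,0):
1 1 1 1 1
1 0 0 1 0
0 1 0 1 0
1 1 1 0 1

After press 5 at (3,0):
1 1 1 1 1
1 0 0 1 0
1 1 0 1 0
0 0 1 0 1

Lights still on: 12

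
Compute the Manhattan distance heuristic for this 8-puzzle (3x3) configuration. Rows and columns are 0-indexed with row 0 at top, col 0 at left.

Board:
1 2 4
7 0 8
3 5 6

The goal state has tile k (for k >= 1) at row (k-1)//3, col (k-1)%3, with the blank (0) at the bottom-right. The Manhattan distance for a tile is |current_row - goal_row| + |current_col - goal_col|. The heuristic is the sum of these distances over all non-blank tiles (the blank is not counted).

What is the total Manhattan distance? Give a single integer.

Answer: 12

Derivation:
Tile 1: (0,0)->(0,0) = 0
Tile 2: (0,1)->(0,1) = 0
Tile 4: (0,2)->(1,0) = 3
Tile 7: (1,0)->(2,0) = 1
Tile 8: (1,2)->(2,1) = 2
Tile 3: (2,0)->(0,2) = 4
Tile 5: (2,1)->(1,1) = 1
Tile 6: (2,2)->(1,2) = 1
Sum: 0 + 0 + 3 + 1 + 2 + 4 + 1 + 1 = 12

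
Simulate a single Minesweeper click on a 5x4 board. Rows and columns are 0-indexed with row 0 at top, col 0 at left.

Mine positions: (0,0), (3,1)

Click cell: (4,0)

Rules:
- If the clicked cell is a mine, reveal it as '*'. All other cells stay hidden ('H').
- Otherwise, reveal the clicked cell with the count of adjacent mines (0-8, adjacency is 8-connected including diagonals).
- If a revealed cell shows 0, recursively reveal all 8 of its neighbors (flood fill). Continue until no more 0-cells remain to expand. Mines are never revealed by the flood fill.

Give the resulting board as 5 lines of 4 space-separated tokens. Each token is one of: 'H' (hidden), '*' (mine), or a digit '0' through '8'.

H H H H
H H H H
H H H H
H H H H
1 H H H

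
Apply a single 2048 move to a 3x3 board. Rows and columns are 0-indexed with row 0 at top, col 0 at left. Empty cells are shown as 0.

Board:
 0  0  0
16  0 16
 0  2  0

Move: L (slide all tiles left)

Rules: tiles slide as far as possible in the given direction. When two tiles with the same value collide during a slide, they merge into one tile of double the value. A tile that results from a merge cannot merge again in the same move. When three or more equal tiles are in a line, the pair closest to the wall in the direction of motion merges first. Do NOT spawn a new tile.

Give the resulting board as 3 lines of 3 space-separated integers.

Slide left:
row 0: [0, 0, 0] -> [0, 0, 0]
row 1: [16, 0, 16] -> [32, 0, 0]
row 2: [0, 2, 0] -> [2, 0, 0]

Answer:  0  0  0
32  0  0
 2  0  0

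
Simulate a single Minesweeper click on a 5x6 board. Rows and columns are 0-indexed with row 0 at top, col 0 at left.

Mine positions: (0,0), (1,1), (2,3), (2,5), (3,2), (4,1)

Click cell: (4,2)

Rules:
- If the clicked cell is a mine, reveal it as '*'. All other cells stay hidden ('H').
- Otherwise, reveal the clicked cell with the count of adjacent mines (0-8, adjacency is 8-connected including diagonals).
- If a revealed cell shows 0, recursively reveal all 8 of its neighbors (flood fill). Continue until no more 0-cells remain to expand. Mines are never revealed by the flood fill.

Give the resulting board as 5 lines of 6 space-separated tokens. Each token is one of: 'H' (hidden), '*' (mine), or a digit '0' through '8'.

H H H H H H
H H H H H H
H H H H H H
H H H H H H
H H 2 H H H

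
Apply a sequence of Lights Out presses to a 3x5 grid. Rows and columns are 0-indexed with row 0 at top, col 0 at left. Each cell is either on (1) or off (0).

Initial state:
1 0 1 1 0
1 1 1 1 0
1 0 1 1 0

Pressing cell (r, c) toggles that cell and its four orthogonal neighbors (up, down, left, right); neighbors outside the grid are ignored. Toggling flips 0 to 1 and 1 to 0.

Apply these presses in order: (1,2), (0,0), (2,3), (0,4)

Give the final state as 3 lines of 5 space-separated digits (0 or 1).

Answer: 0 1 0 0 1
0 0 0 1 1
1 0 1 0 1

Derivation:
After press 1 at (1,2):
1 0 0 1 0
1 0 0 0 0
1 0 0 1 0

After press 2 at (0,0):
0 1 0 1 0
0 0 0 0 0
1 0 0 1 0

After press 3 at (2,3):
0 1 0 1 0
0 0 0 1 0
1 0 1 0 1

After press 4 at (0,4):
0 1 0 0 1
0 0 0 1 1
1 0 1 0 1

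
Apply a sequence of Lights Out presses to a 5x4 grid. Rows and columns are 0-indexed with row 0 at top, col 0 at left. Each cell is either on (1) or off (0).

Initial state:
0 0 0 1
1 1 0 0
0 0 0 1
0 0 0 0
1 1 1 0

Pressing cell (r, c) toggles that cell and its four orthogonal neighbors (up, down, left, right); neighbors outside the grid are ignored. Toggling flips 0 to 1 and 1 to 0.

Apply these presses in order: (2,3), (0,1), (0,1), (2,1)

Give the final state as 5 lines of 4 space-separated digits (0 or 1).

After press 1 at (2,3):
0 0 0 1
1 1 0 1
0 0 1 0
0 0 0 1
1 1 1 0

After press 2 at (0,1):
1 1 1 1
1 0 0 1
0 0 1 0
0 0 0 1
1 1 1 0

After press 3 at (0,1):
0 0 0 1
1 1 0 1
0 0 1 0
0 0 0 1
1 1 1 0

After press 4 at (2,1):
0 0 0 1
1 0 0 1
1 1 0 0
0 1 0 1
1 1 1 0

Answer: 0 0 0 1
1 0 0 1
1 1 0 0
0 1 0 1
1 1 1 0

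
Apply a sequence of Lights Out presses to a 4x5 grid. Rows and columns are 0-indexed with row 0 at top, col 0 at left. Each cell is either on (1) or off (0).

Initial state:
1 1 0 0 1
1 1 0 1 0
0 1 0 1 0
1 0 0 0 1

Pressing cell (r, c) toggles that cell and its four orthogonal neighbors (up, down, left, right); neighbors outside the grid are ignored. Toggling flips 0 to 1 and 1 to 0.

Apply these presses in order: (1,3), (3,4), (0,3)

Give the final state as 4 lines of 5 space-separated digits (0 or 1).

Answer: 1 1 1 0 0
1 1 1 1 1
0 1 0 0 1
1 0 0 1 0

Derivation:
After press 1 at (1,3):
1 1 0 1 1
1 1 1 0 1
0 1 0 0 0
1 0 0 0 1

After press 2 at (3,4):
1 1 0 1 1
1 1 1 0 1
0 1 0 0 1
1 0 0 1 0

After press 3 at (0,3):
1 1 1 0 0
1 1 1 1 1
0 1 0 0 1
1 0 0 1 0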